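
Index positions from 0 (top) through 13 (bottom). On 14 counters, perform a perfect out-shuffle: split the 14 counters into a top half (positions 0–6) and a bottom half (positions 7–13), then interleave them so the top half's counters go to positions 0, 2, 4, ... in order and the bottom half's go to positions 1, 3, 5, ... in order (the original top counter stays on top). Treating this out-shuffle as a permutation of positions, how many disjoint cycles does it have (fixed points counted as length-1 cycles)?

Trace each unvisited position around until it returns:
(0) (1 2 4 8 3 6 ... len 12) (13)
3 cycles in total.

3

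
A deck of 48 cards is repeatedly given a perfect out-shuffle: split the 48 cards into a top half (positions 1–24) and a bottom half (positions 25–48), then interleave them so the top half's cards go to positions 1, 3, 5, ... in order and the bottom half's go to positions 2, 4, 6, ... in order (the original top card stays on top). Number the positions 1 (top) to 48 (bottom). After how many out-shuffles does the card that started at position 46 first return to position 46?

Follow position 46 under repeated out-shuffles:
46 → 44 → 40 → 32 → 16 → 31 → 14 → 27 → ... → 46 (length 23)
It first returns after 23 out-shuffles.

23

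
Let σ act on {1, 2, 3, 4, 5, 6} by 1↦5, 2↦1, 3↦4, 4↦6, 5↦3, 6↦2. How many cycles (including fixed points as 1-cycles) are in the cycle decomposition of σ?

Cycle decomposition: (1 5 3 4 6 2).
1 cycle.

1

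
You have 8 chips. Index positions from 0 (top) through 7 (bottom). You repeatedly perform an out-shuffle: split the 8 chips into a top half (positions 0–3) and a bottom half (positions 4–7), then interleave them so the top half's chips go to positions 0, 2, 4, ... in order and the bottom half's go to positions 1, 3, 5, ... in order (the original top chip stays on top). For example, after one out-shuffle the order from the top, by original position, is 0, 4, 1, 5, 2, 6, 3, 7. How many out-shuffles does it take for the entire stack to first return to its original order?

3

The out-shuffle permutes the 8 positions with cycle lengths [1, 1, 3, 3].
Every chip is home exactly when every cycle has completed a whole number of laps, i.e. after lcm(1, 3) = 3 out-shuffles.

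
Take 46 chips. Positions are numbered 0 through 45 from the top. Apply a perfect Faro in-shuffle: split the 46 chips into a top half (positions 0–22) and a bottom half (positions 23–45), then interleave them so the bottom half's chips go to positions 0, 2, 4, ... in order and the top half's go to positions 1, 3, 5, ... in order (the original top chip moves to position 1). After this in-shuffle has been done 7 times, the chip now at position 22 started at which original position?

37

Work backwards from position 22, undoing one in-shuffle at a time:
22 ← 34 ← 40 ← 43 ← 21 ← 10 ← 28 ← 37
So the chip now at position 22 started at position 37.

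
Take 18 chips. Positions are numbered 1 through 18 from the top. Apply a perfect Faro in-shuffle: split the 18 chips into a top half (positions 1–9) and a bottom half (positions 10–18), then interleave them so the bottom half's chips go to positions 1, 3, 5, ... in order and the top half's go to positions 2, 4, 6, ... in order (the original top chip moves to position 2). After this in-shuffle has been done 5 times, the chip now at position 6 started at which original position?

Work backwards from position 6, undoing one in-shuffle at a time:
6 ← 3 ← 11 ← 15 ← 17 ← 18
So the chip now at position 6 started at position 18.

18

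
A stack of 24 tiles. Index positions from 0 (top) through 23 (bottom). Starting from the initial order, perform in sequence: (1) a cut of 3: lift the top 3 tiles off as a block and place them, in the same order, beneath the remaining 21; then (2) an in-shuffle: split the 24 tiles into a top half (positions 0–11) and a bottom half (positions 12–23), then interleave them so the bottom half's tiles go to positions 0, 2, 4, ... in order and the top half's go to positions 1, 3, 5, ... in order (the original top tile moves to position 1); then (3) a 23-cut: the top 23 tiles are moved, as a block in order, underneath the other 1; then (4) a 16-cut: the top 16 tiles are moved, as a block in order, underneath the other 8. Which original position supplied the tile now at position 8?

14

Undo the operations in reverse order, starting from position 8:
  undo op 4 (cut 16): 8 ← 0
  undo op 3 (cut 23): 0 ← 23
  undo op 2 (in-shuffle, from top half): 23 ← 11
  undo op 1 (cut 3): 11 ← 14
So the tile at position 8 came from original position 14.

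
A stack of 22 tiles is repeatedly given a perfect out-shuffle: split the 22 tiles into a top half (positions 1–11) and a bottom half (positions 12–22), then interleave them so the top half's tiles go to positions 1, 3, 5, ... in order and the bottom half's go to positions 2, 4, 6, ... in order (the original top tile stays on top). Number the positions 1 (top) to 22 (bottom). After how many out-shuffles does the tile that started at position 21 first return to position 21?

Follow position 21 under repeated out-shuffles:
21 → 20 → 18 → 14 → 6 → 11 → 21
It first returns after 6 out-shuffles.

6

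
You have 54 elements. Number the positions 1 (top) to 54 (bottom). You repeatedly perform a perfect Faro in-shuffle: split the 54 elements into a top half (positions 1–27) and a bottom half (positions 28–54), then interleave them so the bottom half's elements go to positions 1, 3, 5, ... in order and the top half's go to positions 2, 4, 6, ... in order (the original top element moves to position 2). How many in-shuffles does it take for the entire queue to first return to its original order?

The in-shuffle permutes the 54 positions with cycle lengths [4, 10, 20, 20].
Every element is home exactly when every cycle has completed a whole number of laps, i.e. after lcm(4, 10, 20) = 20 in-shuffles.

20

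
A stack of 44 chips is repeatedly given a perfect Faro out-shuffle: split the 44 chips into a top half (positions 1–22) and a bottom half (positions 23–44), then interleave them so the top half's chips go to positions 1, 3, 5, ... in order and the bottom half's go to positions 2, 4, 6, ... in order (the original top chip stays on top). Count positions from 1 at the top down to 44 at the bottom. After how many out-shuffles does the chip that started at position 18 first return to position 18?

Follow position 18 under repeated out-shuffles:
18 → 35 → 26 → 8 → 15 → 29 → 14 → 27 → 10 → 19 → 37 → 30 → 16 → 31 → 18
It first returns after 14 out-shuffles.

14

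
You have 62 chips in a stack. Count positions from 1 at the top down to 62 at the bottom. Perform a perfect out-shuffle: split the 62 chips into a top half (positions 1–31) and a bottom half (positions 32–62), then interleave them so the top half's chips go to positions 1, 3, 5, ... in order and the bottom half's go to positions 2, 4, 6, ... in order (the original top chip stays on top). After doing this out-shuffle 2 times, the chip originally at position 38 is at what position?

Track the chip's position through each out-shuffle:
38 → 14 → 27

27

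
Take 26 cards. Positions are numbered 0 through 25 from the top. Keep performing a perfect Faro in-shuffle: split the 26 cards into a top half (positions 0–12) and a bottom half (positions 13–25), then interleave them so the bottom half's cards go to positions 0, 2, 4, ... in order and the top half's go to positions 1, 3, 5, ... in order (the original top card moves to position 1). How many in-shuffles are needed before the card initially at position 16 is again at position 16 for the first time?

Follow position 16 under repeated in-shuffles:
16 → 6 → 13 → 0 → 1 → 3 → 7 → 15 → 4 → 9 → 19 → 12 → 25 → 24 → 22 → 18 → 10 → 21 → 16
It first returns after 18 in-shuffles.

18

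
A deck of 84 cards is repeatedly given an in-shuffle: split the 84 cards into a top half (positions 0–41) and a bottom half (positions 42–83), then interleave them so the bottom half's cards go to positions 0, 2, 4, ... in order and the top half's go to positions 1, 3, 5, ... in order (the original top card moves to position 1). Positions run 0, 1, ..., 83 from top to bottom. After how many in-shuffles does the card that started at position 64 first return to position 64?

8

Follow position 64 under repeated in-shuffles:
64 → 44 → 4 → 9 → 19 → 39 → 79 → 74 → 64
It first returns after 8 in-shuffles.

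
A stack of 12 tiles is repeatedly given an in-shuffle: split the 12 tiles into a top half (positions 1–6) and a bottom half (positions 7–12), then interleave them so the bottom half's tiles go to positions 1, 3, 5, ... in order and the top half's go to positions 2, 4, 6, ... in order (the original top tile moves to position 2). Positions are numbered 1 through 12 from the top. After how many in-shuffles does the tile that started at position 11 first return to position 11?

12

Follow position 11 under repeated in-shuffles:
11 → 9 → 5 → 10 → 7 → 1 → 2 → 4 → 8 → 3 → 6 → 12 → 11
It first returns after 12 in-shuffles.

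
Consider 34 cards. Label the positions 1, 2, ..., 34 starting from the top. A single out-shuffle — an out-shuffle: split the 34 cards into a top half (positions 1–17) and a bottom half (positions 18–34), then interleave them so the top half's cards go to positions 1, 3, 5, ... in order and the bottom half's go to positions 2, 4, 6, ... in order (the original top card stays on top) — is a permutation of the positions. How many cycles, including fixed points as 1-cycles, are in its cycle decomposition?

Trace each unvisited position around until it returns:
(1) (2 3 5 9 17 33 32 30 26 18) (4 7 13 25 16 31 28 22 10 19) (6 11 21 8 15 29 24 14 27 20) (12 23) (34)
6 cycles in total.

6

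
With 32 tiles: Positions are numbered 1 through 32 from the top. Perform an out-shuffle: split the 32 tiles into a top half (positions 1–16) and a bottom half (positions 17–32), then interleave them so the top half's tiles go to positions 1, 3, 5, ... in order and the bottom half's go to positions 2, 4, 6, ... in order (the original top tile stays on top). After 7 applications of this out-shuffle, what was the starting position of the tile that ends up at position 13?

Work backwards from position 13, undoing one out-shuffle at a time:
13 ← 7 ← 4 ← 18 ← 25 ← 13 ← 7 ← 4
So the tile now at position 13 started at position 4.

4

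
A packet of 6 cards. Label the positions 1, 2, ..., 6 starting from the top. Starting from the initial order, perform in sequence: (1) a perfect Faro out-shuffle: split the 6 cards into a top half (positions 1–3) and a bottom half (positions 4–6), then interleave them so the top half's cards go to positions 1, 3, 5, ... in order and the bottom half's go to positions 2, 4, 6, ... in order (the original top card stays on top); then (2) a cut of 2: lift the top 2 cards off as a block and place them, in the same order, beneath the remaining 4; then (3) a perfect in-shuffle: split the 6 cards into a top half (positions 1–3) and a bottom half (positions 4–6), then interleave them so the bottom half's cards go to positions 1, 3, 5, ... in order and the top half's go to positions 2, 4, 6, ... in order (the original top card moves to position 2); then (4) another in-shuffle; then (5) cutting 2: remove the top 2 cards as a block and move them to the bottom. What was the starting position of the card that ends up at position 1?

4

Undo the operations in reverse order, starting from position 1:
  undo op 5 (cut 2): 1 ← 3
  undo op 4 (in-shuffle, from bottom half): 3 ← 5
  undo op 3 (in-shuffle, from bottom half): 5 ← 6
  undo op 2 (cut 2): 6 ← 2
  undo op 1 (out-shuffle, from bottom half): 2 ← 4
So the card at position 1 came from original position 4.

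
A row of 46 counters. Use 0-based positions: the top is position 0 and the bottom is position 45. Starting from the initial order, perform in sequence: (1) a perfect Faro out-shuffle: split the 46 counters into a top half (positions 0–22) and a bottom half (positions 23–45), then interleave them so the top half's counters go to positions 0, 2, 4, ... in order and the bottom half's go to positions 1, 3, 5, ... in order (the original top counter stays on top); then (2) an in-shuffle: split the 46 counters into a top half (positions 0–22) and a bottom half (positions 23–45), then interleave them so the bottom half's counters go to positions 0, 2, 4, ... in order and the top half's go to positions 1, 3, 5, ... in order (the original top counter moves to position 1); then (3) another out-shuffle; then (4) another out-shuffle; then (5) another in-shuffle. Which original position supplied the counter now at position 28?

Undo the operations in reverse order, starting from position 28:
  undo op 5 (in-shuffle, from bottom half): 28 ← 37
  undo op 4 (out-shuffle, from bottom half): 37 ← 41
  undo op 3 (out-shuffle, from bottom half): 41 ← 43
  undo op 2 (in-shuffle, from top half): 43 ← 21
  undo op 1 (out-shuffle, from bottom half): 21 ← 33
So the counter at position 28 came from original position 33.

33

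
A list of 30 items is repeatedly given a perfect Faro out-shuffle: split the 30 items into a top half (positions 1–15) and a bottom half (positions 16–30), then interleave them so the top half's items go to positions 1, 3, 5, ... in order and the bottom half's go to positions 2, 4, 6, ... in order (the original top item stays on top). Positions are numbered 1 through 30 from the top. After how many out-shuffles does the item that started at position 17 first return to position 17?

28

Follow position 17 under repeated out-shuffles:
17 → 4 → 7 → 13 → 25 → 20 → 10 → 19 → ... → 17 (length 28)
It first returns after 28 out-shuffles.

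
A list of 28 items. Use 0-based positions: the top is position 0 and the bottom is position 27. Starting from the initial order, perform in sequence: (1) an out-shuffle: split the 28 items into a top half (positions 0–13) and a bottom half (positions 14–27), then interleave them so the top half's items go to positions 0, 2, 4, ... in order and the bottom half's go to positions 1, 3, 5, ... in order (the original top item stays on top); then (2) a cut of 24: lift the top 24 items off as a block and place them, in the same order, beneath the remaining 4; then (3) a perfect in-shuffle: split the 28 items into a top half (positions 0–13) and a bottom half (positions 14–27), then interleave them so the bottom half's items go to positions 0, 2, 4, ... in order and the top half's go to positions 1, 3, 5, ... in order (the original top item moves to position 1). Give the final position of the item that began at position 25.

26

Track the item from position 25 forward through each operation:
  after op 1 (out-shuffle): 25 → 23
  after op 2 (cut 24): 23 → 27
  after op 3 (in-shuffle): 27 → 26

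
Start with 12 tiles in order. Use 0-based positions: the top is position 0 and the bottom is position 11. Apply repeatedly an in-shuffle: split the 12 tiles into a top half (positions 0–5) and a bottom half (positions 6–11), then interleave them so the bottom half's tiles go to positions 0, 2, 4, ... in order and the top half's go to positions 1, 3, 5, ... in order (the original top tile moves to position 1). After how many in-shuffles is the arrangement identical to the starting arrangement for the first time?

The in-shuffle permutes the 12 positions with cycle lengths [12].
Every tile is home exactly when every cycle has completed a whole number of laps, i.e. after lcm(12) = 12 in-shuffles.

12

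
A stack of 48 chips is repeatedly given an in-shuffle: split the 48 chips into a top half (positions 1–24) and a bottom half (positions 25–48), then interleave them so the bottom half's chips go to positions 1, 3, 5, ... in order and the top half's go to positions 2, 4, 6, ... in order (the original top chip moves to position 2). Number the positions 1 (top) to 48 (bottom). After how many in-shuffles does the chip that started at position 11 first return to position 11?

21

Follow position 11 under repeated in-shuffles:
11 → 22 → 44 → 39 → 29 → 9 → 18 → 36 → ... → 11 (length 21)
It first returns after 21 in-shuffles.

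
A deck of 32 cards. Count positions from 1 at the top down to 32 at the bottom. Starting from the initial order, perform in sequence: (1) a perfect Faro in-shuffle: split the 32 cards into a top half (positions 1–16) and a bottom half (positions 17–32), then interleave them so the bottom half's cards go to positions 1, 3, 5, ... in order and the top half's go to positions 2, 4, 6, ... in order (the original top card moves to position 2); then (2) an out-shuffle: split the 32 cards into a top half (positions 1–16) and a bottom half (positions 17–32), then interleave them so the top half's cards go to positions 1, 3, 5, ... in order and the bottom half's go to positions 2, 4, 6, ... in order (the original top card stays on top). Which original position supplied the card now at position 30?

Undo the operations in reverse order, starting from position 30:
  undo op 2 (out-shuffle, from bottom half): 30 ← 31
  undo op 1 (in-shuffle, from bottom half): 31 ← 32
So the card at position 30 came from original position 32.

32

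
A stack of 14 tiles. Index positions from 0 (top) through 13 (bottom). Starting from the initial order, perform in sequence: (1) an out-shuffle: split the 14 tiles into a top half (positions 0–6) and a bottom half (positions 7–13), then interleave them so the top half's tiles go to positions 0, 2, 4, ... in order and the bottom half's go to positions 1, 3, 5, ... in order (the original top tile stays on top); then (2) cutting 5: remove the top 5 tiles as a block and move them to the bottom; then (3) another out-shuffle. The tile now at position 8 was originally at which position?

Undo the operations in reverse order, starting from position 8:
  undo op 3 (out-shuffle, from top half): 8 ← 4
  undo op 2 (cut 5): 4 ← 9
  undo op 1 (out-shuffle, from bottom half): 9 ← 11
So the tile at position 8 came from original position 11.

11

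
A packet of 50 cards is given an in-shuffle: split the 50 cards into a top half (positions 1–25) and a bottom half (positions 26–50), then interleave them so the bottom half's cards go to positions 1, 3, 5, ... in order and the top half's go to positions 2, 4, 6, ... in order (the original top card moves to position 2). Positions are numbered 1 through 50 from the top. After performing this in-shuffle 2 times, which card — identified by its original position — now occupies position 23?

44

Work backwards from position 23, undoing one in-shuffle at a time:
23 ← 37 ← 44
So the card now at position 23 started at position 44.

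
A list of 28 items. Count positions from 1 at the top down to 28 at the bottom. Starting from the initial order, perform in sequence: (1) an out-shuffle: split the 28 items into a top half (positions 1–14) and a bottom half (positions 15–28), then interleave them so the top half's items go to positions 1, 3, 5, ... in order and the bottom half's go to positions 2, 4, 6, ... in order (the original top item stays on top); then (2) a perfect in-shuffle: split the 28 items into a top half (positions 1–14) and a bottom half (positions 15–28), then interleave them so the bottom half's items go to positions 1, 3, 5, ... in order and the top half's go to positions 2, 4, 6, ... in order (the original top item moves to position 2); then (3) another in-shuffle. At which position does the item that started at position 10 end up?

Track the item from position 10 forward through each operation:
  after op 1 (out-shuffle): 10 → 19
  after op 2 (in-shuffle): 19 → 9
  after op 3 (in-shuffle): 9 → 18

18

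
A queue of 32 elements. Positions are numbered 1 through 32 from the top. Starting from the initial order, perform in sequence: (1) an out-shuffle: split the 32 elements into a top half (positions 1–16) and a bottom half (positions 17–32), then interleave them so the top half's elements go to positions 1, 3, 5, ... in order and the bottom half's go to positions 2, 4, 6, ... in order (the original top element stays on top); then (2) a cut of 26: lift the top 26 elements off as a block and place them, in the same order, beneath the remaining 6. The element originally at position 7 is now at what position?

Track the element from position 7 forward through each operation:
  after op 1 (out-shuffle): 7 → 13
  after op 2 (cut 26): 13 → 19

19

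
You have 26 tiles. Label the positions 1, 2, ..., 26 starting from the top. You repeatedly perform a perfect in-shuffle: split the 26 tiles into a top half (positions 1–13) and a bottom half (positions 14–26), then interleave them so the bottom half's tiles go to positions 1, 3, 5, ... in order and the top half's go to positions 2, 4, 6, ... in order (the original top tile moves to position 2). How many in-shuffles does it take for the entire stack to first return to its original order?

18

The in-shuffle permutes the 26 positions with cycle lengths [2, 6, 18].
Every tile is home exactly when every cycle has completed a whole number of laps, i.e. after lcm(2, 6, 18) = 18 in-shuffles.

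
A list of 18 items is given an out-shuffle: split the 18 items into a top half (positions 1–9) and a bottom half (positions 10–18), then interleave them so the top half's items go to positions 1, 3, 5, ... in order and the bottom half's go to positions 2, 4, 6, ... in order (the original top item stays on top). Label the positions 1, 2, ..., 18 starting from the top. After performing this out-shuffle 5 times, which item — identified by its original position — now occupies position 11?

Work backwards from position 11, undoing one out-shuffle at a time:
11 ← 6 ← 12 ← 15 ← 8 ← 13
So the item now at position 11 started at position 13.

13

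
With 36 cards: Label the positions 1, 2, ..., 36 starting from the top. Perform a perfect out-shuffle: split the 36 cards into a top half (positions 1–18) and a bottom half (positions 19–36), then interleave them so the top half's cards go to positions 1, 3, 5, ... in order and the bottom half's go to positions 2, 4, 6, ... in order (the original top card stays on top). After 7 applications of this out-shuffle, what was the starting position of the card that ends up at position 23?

5

Work backwards from position 23, undoing one out-shuffle at a time:
23 ← 12 ← 24 ← 30 ← 33 ← 17 ← 9 ← 5
So the card now at position 23 started at position 5.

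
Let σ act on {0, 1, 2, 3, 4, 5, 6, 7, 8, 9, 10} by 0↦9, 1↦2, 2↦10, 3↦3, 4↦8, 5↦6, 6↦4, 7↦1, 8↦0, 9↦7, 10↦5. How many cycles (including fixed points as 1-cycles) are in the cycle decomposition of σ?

2

Cycle decomposition: (0 9 7 1 2 10 5 6 4 8) (3).
2 cycles.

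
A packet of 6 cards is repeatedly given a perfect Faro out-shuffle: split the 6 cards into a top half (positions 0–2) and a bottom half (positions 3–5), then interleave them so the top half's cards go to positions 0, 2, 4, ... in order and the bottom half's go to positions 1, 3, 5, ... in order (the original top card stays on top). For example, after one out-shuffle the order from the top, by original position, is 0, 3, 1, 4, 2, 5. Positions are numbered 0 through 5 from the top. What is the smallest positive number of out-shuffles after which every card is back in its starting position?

The out-shuffle permutes the 6 positions with cycle lengths [1, 1, 4].
Every card is home exactly when every cycle has completed a whole number of laps, i.e. after lcm(1, 4) = 4 out-shuffles.

4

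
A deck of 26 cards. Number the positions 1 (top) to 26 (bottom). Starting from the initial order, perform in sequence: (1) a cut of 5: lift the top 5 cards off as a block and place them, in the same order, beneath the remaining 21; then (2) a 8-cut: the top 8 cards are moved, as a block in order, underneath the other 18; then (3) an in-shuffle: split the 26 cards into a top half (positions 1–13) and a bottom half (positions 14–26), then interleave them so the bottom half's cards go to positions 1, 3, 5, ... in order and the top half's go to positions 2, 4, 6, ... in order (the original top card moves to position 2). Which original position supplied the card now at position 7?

4

Undo the operations in reverse order, starting from position 7:
  undo op 3 (in-shuffle, from bottom half): 7 ← 17
  undo op 2 (cut 8): 17 ← 25
  undo op 1 (cut 5): 25 ← 4
So the card at position 7 came from original position 4.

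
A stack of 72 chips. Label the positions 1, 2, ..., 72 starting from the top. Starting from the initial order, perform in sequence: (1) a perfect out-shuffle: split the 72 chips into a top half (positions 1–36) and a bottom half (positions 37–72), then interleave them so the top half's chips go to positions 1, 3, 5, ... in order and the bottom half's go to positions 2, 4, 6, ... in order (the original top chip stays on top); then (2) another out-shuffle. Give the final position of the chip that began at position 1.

1

Track the chip from position 1 forward through each operation:
  after op 1 (out-shuffle): 1 → 1
  after op 2 (out-shuffle): 1 → 1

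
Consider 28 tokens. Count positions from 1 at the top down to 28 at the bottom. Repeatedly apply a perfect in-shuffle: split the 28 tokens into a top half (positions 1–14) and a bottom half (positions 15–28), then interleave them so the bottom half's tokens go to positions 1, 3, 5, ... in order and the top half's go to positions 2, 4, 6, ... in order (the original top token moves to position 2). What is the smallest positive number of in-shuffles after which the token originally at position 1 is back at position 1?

Follow position 1 under repeated in-shuffles:
1 → 2 → 4 → 8 → 16 → 3 → 6 → 12 → ... → 1 (length 28)
It first returns after 28 in-shuffles.

28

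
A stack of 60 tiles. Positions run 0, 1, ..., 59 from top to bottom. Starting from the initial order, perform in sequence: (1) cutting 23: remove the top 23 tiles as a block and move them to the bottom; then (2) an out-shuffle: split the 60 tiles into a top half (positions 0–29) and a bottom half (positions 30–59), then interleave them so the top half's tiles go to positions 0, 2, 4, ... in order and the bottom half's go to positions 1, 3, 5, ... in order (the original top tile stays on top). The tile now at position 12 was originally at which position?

Undo the operations in reverse order, starting from position 12:
  undo op 2 (out-shuffle, from top half): 12 ← 6
  undo op 1 (cut 23): 6 ← 29
So the tile at position 12 came from original position 29.

29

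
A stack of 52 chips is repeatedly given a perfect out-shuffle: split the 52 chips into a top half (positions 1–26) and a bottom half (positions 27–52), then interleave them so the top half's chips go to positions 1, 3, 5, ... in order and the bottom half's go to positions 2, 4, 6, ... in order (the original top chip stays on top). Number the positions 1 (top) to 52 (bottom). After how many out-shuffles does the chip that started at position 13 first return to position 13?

Follow position 13 under repeated out-shuffles:
13 → 25 → 49 → 46 → 40 → 28 → 4 → 7 → 13
It first returns after 8 out-shuffles.

8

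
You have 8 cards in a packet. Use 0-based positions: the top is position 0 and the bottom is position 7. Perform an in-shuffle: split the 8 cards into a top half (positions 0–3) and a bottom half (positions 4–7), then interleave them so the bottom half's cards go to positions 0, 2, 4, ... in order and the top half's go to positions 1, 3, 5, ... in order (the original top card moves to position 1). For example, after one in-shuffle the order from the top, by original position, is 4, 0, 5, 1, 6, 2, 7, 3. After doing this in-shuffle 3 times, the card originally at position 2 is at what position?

5

Track the card's position through each in-shuffle:
2 → 5 → 2 → 5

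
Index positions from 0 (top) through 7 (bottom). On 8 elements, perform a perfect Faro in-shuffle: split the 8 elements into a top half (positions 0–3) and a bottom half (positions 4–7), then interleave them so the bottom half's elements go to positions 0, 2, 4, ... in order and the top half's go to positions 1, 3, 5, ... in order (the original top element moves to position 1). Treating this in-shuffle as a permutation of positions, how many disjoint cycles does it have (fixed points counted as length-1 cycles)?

Trace each unvisited position around until it returns:
(0 1 3 7 6 4) (2 5)
2 cycles in total.

2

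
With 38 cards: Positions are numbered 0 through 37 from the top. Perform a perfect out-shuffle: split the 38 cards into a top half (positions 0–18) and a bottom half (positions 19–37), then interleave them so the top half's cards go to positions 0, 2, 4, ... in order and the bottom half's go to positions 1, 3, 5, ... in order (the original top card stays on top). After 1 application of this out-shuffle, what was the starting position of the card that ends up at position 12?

Work backwards from position 12, undoing one out-shuffle at a time:
12 ← 6
So the card now at position 12 started at position 6.

6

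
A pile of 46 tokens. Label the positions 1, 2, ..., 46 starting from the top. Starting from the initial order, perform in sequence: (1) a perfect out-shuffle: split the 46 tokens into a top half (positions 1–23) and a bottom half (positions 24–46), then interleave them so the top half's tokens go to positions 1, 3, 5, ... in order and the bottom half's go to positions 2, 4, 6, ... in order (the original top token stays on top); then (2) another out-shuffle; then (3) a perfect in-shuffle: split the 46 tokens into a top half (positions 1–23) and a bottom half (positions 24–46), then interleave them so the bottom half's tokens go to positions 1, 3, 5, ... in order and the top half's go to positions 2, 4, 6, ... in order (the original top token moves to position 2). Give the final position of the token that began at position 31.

15

Track the token from position 31 forward through each operation:
  after op 1 (out-shuffle): 31 → 16
  after op 2 (out-shuffle): 16 → 31
  after op 3 (in-shuffle): 31 → 15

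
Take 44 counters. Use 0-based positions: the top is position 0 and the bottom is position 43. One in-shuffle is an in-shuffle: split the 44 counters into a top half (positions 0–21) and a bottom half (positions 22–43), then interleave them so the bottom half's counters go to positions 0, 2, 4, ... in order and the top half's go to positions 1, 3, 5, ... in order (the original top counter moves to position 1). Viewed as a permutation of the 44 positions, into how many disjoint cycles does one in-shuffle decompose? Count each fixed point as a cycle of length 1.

Trace each unvisited position around until it returns:
(0 1 3 7 15 31 ... len 12) (2 5 11 23) (4 9 19 39 34 24) (6 13 27 10 21 43 ... len 12) (8 17 35 26) (14 29) (20 41 38 32)
7 cycles in total.

7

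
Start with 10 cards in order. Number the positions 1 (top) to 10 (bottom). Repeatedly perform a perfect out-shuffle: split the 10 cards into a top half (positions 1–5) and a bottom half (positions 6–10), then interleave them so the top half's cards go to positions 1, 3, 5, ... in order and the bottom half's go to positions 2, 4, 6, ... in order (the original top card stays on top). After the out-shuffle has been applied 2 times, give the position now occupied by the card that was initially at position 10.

Position 10 is a fixed point of every out-shuffle, so the card never moves.

10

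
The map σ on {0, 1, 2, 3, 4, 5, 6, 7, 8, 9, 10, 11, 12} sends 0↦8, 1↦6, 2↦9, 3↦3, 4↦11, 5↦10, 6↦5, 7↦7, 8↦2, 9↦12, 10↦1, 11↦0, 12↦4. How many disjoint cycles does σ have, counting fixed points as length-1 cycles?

Cycle decomposition: (0 8 2 9 12 4 11) (1 6 5 10) (3) (7).
4 cycles.

4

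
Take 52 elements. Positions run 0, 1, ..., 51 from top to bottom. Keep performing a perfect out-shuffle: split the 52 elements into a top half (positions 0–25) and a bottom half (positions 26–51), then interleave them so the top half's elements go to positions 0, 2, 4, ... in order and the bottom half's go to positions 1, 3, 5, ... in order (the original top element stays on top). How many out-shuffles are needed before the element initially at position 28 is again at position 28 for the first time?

8

Follow position 28 under repeated out-shuffles:
28 → 5 → 10 → 20 → 40 → 29 → 7 → 14 → 28
It first returns after 8 out-shuffles.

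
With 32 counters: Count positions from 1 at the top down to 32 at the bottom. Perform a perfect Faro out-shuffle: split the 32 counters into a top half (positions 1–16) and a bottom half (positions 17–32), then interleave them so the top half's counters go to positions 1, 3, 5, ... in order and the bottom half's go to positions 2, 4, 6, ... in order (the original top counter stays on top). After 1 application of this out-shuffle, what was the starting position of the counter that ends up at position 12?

22

Work backwards from position 12, undoing one out-shuffle at a time:
12 ← 22
So the counter now at position 12 started at position 22.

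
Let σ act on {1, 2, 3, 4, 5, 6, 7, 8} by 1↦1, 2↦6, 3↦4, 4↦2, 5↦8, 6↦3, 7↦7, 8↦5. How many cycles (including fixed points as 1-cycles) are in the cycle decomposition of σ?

Cycle decomposition: (1) (2 6 3 4) (5 8) (7).
4 cycles.

4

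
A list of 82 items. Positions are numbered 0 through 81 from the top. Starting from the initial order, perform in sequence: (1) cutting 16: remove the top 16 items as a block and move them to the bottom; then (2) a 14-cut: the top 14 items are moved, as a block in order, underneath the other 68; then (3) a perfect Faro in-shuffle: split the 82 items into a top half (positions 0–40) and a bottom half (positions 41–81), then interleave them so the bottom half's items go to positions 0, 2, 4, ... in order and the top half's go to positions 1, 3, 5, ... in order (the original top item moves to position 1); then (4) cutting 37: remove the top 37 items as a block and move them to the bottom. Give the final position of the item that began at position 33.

Track the item from position 33 forward through each operation:
  after op 1 (cut 16): 33 → 17
  after op 2 (cut 14): 17 → 3
  after op 3 (in-shuffle): 3 → 7
  after op 4 (cut 37): 7 → 52

52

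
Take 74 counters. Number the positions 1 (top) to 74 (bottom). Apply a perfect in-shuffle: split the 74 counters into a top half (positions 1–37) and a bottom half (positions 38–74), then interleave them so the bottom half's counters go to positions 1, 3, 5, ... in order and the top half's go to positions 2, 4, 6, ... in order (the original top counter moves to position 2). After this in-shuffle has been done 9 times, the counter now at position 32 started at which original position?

Work backwards from position 32, undoing one in-shuffle at a time:
32 ← 16 ← 8 ← 4 ← 2 ← 1 ← 38 ← 19 ← 47 ← 61
So the counter now at position 32 started at position 61.

61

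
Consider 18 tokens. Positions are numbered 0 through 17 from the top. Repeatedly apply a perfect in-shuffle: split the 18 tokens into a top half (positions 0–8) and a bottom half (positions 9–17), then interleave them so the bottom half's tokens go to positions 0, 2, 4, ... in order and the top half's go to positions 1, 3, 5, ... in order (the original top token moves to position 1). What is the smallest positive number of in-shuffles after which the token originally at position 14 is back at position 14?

18

Follow position 14 under repeated in-shuffles:
14 → 10 → 2 → 5 → 11 → 4 → 9 → 0 → 1 → 3 → 7 → 15 → 12 → 6 → 13 → 8 → 17 → 16 → 14
It first returns after 18 in-shuffles.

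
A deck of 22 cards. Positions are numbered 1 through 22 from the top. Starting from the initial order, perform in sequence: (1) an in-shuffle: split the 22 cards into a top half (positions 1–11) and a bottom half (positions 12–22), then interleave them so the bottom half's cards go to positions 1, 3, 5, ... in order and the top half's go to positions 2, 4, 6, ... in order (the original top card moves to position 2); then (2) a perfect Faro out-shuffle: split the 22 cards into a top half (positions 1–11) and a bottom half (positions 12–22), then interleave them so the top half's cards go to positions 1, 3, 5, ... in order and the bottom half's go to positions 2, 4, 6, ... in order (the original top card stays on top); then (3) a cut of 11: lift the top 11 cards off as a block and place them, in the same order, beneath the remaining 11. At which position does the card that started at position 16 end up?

Track the card from position 16 forward through each operation:
  after op 1 (in-shuffle): 16 → 9
  after op 2 (out-shuffle): 9 → 17
  after op 3 (cut 11): 17 → 6

6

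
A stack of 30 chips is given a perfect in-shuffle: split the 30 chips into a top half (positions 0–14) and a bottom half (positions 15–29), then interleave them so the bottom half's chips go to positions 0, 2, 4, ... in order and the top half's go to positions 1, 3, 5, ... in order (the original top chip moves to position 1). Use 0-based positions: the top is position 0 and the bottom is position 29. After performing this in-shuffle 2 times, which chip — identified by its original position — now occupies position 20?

12

Work backwards from position 20, undoing one in-shuffle at a time:
20 ← 25 ← 12
So the chip now at position 20 started at position 12.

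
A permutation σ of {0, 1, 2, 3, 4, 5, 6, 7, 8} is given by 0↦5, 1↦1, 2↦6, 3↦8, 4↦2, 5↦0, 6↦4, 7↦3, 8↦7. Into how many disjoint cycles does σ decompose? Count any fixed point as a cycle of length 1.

Cycle decomposition: (0 5) (1) (2 6 4) (3 8 7).
4 cycles.

4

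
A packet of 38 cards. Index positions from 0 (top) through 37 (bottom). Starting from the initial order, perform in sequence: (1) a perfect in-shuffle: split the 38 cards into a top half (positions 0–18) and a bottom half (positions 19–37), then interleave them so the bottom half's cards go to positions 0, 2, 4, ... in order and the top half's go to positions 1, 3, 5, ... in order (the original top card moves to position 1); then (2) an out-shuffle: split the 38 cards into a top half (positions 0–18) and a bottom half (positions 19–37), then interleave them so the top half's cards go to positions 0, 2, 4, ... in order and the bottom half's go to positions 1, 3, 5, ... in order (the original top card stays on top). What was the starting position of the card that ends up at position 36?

Undo the operations in reverse order, starting from position 36:
  undo op 2 (out-shuffle, from top half): 36 ← 18
  undo op 1 (in-shuffle, from bottom half): 18 ← 28
So the card at position 36 came from original position 28.

28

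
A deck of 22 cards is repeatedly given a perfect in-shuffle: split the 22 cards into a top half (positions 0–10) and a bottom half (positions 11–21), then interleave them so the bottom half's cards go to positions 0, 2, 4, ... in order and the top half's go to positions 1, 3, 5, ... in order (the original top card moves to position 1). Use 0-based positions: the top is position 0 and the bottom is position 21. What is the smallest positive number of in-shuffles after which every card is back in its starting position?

The in-shuffle permutes the 22 positions with cycle lengths [11, 11].
Every card is home exactly when every cycle has completed a whole number of laps, i.e. after lcm(11) = 11 in-shuffles.

11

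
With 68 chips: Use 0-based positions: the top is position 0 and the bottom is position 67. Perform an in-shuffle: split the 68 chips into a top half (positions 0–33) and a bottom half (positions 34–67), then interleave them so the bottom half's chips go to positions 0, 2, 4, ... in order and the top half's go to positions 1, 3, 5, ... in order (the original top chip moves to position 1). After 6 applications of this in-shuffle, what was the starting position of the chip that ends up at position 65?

41

Work backwards from position 65, undoing one in-shuffle at a time:
65 ← 32 ← 50 ← 59 ← 29 ← 14 ← 41
So the chip now at position 65 started at position 41.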